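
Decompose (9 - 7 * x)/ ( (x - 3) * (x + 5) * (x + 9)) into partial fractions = 3/(2*(x + 9)) - 11/(8*(x + 5)) - 1/(8*(x - 3))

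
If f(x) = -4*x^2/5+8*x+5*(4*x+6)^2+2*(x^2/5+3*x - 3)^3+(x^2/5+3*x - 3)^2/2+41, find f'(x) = 12*x^5/125 + 18*x^4/5 + 202*x^3/5 + 99*x^2 - 681*x/5 + 401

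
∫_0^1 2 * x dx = 1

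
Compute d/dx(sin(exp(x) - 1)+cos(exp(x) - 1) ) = sqrt(2)*exp(x)*cos(exp(x) - 1 + pi/4)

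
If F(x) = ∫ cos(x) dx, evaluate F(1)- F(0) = sin(1)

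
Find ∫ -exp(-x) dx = exp(-x) + C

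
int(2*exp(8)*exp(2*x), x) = exp(2*x + 8) + C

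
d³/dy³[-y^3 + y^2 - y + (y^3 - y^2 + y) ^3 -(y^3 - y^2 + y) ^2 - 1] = 504*y^6 - 1008*y^5 + 1260*y^4 - 960*y^3 + 480*y^2 - 144*y + 12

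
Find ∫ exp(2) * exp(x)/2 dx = exp(x + 2)/2 + C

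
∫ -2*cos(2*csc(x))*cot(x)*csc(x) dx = sin(2*csc(x)) + C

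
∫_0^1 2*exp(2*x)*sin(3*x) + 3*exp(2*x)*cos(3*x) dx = exp(2)*sin(3)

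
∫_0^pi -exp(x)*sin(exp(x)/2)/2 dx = -cos(1/2) + cos(exp(pi)/2)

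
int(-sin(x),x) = cos(x) + C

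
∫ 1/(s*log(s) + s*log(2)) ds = log(log(2*s)) + C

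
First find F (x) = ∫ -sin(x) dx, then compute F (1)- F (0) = -1 + cos(1)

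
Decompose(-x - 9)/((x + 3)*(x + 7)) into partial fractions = 1/(2*(x + 7)) - 3/(2*(x + 3))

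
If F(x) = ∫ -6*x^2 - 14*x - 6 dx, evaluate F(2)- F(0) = -56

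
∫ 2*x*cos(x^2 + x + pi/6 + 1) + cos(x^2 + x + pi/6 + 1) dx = sin(x^2 + x + pi/6 + 1) + C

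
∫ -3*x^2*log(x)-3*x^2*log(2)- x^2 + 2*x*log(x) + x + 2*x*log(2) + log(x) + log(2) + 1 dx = x*(-x^2 + x + 1)*log(2*x) + C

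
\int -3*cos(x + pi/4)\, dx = -3*sin(x + pi/4) + C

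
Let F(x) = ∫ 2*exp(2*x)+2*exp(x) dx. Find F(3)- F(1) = -(1 + E)^2 + (1 + exp(3))^2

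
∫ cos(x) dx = sin(x) + C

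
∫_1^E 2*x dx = -1 + exp(2)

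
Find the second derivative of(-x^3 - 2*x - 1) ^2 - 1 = 30*x^4 + 48*x^2 + 12*x + 8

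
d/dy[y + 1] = 1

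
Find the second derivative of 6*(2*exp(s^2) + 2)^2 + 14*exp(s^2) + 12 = 384*s^2*exp(2*s^2) + 248*s^2*exp(s^2) + 96*exp(2*s^2) + 124*exp(s^2)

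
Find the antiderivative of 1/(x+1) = log(5*x + 5) + C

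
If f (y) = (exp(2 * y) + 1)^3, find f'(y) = 6*exp(6*y) + 12*exp(4*y) + 6*exp(2*y)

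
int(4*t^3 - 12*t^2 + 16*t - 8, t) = t^4 - 4*t^3 + 8*t^2 - 8*t + C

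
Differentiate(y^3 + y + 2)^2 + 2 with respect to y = 6*y^5 + 8*y^3 + 12*y^2 + 2*y + 4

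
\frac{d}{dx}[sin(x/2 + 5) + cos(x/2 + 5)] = sqrt(2)*cos(x/2 + pi/4 + 5)/2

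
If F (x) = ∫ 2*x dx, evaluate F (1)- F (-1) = 0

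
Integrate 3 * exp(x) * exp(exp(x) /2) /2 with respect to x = 3*exp(exp(x)/2) + C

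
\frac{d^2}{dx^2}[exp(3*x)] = 9*exp(3*x)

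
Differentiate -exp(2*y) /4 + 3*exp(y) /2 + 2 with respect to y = -exp(2*y)/2 + 3*exp(y)/2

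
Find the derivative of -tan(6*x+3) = -6*tan(6*x + 3)^2 - 6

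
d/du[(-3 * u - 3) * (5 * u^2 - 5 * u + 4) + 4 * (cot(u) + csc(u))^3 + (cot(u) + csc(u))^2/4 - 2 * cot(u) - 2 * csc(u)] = -45*u^2 + 3 + 1/(2*sin(u)) + 14*cos(u)/sin(u)^2 + 38/sin(u)^2 - cos(u)/sin(u)^3 - 1/sin(u)^3 - 48*cos(u)/sin(u)^4 - 48/sin(u)^4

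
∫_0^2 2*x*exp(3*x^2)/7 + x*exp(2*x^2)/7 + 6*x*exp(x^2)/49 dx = -85/588 + 3*exp(4)/49 + exp(8)/28 + exp(12)/21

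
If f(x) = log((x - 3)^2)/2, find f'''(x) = 2/(x^3 - 9*x^2 + 27*x - 27)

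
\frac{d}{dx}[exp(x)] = exp(x)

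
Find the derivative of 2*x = 2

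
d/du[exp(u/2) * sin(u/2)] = sqrt(2)*exp(u/2)*sin(u/2 + pi/4)/2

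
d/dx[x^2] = 2*x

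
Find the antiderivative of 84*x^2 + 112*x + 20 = 28*x^3 + 56*x^2 + 20*x + C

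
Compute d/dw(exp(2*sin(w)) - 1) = 2*exp(2*sin(w))*cos(w)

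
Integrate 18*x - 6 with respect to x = 9*x^2 - 6*x + C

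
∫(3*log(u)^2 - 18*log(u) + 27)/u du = (log(u) - 3)^3 + C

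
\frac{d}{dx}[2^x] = 2^x*log(2)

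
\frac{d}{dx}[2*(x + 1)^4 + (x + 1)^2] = 8*x^3 + 24*x^2 + 26*x + 10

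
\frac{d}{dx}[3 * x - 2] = 3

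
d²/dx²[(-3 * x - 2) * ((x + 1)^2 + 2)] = -18*x - 16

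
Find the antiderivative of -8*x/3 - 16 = -4*x^2/3 - 16*x + C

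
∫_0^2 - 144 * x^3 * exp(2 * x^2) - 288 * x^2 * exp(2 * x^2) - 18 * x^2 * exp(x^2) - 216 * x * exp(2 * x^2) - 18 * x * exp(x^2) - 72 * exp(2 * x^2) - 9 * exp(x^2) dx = -324*exp(8) - 27*exp(4) + 45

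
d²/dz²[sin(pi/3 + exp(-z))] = (exp(z)*cos(pi/3 + exp(-z)) - sin(pi/3 + exp(-z)))*exp(-2*z)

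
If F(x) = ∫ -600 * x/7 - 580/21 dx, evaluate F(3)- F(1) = -8360/21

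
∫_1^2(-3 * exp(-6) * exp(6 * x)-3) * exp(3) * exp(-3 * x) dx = -exp(3) + exp(-3)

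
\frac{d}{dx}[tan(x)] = cos(x)^(-2)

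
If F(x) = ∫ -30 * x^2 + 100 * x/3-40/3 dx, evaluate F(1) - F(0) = -20/3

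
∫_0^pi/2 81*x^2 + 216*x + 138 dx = -64 - 3*pi + (4 + 3*pi/2)^3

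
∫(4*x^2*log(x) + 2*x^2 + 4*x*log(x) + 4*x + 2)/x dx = 2*(x + 1)^2*log(x) + C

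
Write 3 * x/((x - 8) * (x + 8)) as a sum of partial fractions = 3/(2*(x + 8)) + 3/(2*(x - 8))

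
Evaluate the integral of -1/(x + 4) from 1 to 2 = -log(6) + log(5)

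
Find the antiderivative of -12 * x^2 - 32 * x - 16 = -4*x^3 - 16*x^2 - 16*x + C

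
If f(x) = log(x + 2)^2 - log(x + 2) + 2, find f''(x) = (3 - 2*log(x + 2))/(x^2 + 4*x + 4)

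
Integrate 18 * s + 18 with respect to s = 9*s^2 + 18*s + C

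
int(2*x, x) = x^2 + C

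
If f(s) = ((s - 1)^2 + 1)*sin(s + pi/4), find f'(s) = s^2*cos(s + pi/4) + 2*sqrt(2)*s*sin(s) - 2*sqrt(2)*sin(s)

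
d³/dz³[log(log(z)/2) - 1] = (2*log(z)^2 + 3*log(z) + 2)/(z^3*log(z)^3)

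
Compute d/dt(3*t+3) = 3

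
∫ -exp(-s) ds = exp(-s) + C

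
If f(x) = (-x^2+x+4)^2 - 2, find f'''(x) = 24*x - 12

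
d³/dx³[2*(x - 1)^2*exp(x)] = 2*x^2*exp(x) + 8*x*exp(x) + 2*exp(x)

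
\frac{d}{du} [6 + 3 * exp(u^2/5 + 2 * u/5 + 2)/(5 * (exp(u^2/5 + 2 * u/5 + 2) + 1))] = (6*u*exp(u^2/5 + 2*u/5 + 2) + 6*exp(u^2/5 + 2*u/5 + 2))/(25*exp(4)*exp(4*u/5)*exp(2*u^2/5) + 50*exp(2)*exp(2*u/5)*exp(u^2/5) + 25)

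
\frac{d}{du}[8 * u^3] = 24*u^2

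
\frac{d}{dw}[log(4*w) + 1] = 1/w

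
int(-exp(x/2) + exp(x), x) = -2*exp(x/2) + exp(x) + C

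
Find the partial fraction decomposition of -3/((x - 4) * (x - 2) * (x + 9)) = -3/(143*(x + 9)) + 3/(22*(x - 2)) - 3/(26*(x - 4))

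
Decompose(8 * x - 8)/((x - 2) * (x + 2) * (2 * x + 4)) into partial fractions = -1/(4*(x + 2)) + 3/(x + 2)^2 + 1/(4*(x - 2))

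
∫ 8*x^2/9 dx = 8*x^3/27 + C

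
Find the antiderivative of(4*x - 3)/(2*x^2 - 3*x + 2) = log(2*x^2 - 3*x + 2) + C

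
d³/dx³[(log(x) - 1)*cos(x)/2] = (x^3*log(x)*sin(x) - x^3*sin(x) - 3*x^2*cos(x) + 3*x*sin(x) + 2*cos(x))/(2*x^3)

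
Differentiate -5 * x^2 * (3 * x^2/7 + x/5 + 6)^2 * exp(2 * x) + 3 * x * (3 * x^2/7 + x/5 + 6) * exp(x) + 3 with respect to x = -90*x^6*exp(2*x)/49 - 354*x^5*exp(2*x)/49 - 1964*x^4*exp(2*x)/35 - 4468*x^3*exp(2*x)/35 + 9*x^3*exp(x)/7 - 396*x^2*exp(2*x) + 156*x^2*exp(x)/35 - 360*x*exp(2*x) + 96*x*exp(x)/5 + 18*exp(x)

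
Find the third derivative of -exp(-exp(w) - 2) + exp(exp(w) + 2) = (exp(3*w) - 3*exp(2*w) + exp(w) + exp(w + 2*exp(w) + 4) + 3*exp(2*w + 2*exp(w) + 4) + exp(3*w + 2*exp(w) + 4))*exp(-exp(w) - 2)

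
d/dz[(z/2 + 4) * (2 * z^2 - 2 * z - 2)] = 3*z^2 + 14*z - 9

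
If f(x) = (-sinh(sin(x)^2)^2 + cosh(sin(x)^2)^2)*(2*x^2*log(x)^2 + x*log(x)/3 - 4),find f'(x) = 4*x*log(x)^2 + 4*x*log(x) + log(x)/3 + 1/3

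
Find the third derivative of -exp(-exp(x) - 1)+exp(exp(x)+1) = (exp(3*x) - 3*exp(2*x) + exp(x) + exp(x + 2*exp(x) + 2) + 3*exp(2*x + 2*exp(x) + 2) + exp(3*x + 2*exp(x) + 2))*exp(-exp(x) - 1)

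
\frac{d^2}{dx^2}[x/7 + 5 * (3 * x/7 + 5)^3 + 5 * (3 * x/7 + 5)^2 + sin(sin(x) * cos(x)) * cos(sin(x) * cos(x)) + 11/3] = 810*x/343 - 2*(1 - cos(2*x))^2*sin(sin(2*x)) + sin(2*x - sin(2*x)) - 3*sin(2*x + sin(2*x)) + 2*sin(sin(2*x)) + 1440/49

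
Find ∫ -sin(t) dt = cos(t) + C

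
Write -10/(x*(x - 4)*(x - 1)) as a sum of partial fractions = 10/(3*(x - 1)) - 5/(6*(x - 4)) - 5/(2*x)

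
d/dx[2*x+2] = 2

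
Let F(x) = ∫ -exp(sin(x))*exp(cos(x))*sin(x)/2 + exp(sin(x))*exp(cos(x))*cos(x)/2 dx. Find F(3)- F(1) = -exp(cos(1) + sin(1))/2 + exp(cos(3) + sin(3))/2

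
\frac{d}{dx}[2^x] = 2^x*log(2)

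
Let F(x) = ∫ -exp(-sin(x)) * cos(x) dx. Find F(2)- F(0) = -1 + exp(-sin(2))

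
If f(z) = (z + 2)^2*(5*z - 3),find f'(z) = 15*z^2 + 34*z + 8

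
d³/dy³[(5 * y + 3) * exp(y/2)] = 5*y*exp(y/2)/8 + 33*exp(y/2)/8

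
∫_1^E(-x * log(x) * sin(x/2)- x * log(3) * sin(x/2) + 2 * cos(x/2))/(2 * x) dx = -log(3)*cos(1/2) + log(3*E)*cos(E/2)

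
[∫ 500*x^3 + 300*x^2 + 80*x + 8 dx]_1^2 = 2703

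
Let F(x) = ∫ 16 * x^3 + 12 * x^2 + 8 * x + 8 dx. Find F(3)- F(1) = 472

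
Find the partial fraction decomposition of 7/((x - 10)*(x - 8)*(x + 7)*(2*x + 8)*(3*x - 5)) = 567/(419900*(3*x - 5)) + 7/(39780*(x + 7)) - 1/(2448*(x + 4)) - 7/(13680*(x - 8)) + 1/(3400*(x - 10))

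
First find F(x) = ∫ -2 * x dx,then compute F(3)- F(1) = -8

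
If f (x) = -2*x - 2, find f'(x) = -2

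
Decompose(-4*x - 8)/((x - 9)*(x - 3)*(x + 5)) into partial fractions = 3/(28*(x + 5)) + 5/(12*(x - 3)) - 11/(21*(x - 9))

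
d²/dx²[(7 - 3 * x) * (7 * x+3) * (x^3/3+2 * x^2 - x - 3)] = -140*x^3 - 344*x^2 + 648*x + 130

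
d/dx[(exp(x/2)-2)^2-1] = -2*exp(x/2) + exp(x)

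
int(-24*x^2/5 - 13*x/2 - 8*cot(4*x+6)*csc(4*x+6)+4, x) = -8*x^3/5 - 13*x^2/4 + 4*x + 2/sin(4*x + 6) + C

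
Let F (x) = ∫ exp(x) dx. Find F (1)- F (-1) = E - exp(-1)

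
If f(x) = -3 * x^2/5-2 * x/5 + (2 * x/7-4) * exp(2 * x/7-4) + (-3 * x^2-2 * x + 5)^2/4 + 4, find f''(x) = 27*x^2 + 8*x*exp(2*x/7 - 4)/343 + 18*x - 8*exp(2*x/7 - 4)/49 - 71/5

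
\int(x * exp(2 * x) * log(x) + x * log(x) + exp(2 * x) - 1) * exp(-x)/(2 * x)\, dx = log(x)*sinh(x) + C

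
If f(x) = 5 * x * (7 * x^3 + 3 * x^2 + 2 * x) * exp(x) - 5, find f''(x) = 35*x^4*exp(x) + 295*x^3*exp(x) + 520*x^2*exp(x) + 130*x*exp(x) + 20*exp(x)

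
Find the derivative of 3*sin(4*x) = 12*cos(4*x)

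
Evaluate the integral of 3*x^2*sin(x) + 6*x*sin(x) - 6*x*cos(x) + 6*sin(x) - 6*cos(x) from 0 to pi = 12 + 6*pi + 3*pi^2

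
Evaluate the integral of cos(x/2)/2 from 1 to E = -sin(1/2) + sin(E/2)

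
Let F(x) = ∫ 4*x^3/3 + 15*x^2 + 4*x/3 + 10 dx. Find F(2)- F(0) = 68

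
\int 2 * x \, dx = x^2 + C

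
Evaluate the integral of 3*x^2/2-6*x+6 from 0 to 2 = 4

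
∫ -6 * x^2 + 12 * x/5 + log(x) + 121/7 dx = x*(-70*x^2 + 42*x + 35*log(x) + 570)/35 + C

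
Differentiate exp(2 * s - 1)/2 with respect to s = exp(2*s - 1)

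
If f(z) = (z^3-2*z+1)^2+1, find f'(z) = 6*z^5 - 16*z^3 + 6*z^2 + 8*z - 4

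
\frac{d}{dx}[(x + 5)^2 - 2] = 2*x + 10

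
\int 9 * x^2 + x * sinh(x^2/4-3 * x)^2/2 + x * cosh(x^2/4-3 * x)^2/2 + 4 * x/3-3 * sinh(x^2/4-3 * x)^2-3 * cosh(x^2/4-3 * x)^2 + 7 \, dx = 3*x^3 + 2*x^2/3 + 7*x + sinh(x*(x - 12)/2)/2 + C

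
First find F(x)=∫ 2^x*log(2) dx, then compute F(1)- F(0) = 1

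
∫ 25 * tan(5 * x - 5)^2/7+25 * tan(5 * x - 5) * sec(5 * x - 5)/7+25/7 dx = 5*tan(5*x - 5)/7 + 5*sec(5*x - 5)/7 + C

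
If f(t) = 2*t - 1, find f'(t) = 2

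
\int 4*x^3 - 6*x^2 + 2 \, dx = x^4 - 2*x^3 + 2*x + C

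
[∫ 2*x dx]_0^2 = 4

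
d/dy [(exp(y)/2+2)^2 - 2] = exp(2*y)/2 + 2*exp(y)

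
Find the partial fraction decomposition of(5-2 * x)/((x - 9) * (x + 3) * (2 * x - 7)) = 8/(143*(2*x - 7)) + 11/(156*(x + 3)) - 13/(132*(x - 9))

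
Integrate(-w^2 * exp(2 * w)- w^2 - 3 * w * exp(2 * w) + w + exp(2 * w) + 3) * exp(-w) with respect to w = -2*(w^2 + w - 2)*sinh(w) + C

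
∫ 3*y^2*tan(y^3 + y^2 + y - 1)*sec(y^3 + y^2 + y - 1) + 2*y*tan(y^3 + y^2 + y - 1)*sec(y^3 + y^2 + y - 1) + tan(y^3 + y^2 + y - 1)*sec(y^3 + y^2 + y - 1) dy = sec(y^3 + y^2 + y - 1) + C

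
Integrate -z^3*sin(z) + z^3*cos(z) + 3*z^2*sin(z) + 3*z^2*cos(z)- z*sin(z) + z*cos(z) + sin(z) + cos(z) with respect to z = sqrt(2)*z*(z^2 + 1)*sin(z + pi/4) + C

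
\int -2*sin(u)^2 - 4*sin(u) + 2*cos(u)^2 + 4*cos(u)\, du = (sqrt(2)*sin(u + pi/4) + 2)^2 + C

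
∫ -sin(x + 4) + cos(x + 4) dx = sqrt(2)*sin(x + pi/4 + 4) + C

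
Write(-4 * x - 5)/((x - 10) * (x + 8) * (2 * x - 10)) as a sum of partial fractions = 3/(52*(x + 8)) + 5/(26*(x - 5)) - 1/(4*(x - 10))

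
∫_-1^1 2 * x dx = 0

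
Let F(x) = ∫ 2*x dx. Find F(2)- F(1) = 3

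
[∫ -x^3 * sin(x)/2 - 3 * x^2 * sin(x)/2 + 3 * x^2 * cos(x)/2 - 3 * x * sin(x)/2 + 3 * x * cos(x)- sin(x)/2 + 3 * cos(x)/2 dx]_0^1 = -1/2 + 4*cos(1)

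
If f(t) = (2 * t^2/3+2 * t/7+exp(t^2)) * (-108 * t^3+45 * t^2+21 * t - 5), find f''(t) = -432*t^5*exp(t^2) + 180*t^4*exp(t^2) - 1428*t^3*exp(t^2) - 1440*t^3 + 430*t^2*exp(t^2) - 72*t^2/7 - 522*t*exp(t^2) + 1128*t/7 + 80*exp(t^2) + 16/3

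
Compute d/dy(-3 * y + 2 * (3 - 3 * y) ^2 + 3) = 36*y - 39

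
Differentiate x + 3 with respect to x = 1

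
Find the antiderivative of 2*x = x^2 + C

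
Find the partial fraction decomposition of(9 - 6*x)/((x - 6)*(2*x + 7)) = -60/(19*(2*x + 7)) - 27/(19*(x - 6))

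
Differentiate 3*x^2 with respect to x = 6*x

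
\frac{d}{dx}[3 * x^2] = 6*x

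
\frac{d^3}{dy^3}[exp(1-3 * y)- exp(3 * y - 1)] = (-27*exp(6*y - 2) - 27)*exp(1 - 3*y)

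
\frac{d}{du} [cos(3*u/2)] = -3*sin(3*u/2)/2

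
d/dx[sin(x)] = cos(x)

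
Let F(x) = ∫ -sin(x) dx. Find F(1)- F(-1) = 0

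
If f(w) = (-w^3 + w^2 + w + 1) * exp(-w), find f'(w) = (w^3 - 4*w^2 + w)*exp(-w)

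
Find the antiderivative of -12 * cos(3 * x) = -4*sin(3*x) + C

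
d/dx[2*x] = 2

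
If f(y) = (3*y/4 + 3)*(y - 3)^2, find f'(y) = 9*y^2/4 - 3*y - 45/4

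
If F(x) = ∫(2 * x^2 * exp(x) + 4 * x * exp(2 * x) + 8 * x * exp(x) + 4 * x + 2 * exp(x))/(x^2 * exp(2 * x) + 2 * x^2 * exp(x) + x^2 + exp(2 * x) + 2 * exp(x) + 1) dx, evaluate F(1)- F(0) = -1 + 2*log(2) + 2*E/(1 + E)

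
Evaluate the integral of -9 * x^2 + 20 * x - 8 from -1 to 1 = -22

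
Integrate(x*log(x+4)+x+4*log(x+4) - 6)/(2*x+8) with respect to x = (x - 6)*log(x + 4)/2 + C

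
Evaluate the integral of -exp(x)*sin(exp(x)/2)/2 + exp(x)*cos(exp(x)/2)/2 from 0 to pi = sqrt(2)*(-sin((2 + pi)/4) + sin((pi + 2*exp(pi))/4))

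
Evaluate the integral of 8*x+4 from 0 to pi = 4*pi + 4*pi^2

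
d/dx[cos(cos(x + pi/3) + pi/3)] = sin(x + pi/3)*sin(cos(x + pi/3) + pi/3)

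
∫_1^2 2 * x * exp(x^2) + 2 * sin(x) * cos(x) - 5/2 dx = -E - 5/2 + cos(2)/2 - cos(4)/2 + exp(4)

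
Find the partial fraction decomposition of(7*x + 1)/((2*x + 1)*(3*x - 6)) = 1/(3*(2*x + 1)) + 1/(x - 2)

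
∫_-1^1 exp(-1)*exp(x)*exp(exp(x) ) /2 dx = -exp(-1 + exp(-1))/2 + exp(-1 + E)/2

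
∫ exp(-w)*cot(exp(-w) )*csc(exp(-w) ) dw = csc(exp(-w)) + C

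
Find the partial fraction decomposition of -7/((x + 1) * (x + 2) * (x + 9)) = -1/(8*(x + 9)) + 1/(x + 2) - 7/(8*(x + 1))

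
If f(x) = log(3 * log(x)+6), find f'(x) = 1/(x*log(x) + 2*x)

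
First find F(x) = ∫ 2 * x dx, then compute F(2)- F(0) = 4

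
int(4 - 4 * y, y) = -2*y^2 + 4*y + C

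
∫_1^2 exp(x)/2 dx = -E/2 + exp(2)/2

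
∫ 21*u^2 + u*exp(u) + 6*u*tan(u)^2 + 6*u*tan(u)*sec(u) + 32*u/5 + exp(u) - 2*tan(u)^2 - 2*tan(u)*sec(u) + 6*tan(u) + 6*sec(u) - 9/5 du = 7*u^3 + u^2/5 + u*exp(u) + u/5 + (6*u - 2)*(tan(u) + sec(u)) + C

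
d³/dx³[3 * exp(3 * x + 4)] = 81*exp(3*x + 4)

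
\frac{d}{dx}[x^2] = 2*x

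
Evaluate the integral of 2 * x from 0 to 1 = 1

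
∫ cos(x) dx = sin(x) + C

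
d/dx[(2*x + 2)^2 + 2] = 8*x + 8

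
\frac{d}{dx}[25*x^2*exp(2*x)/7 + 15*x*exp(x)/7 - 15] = 50*x^2*exp(2*x)/7 + 50*x*exp(2*x)/7 + 15*x*exp(x)/7 + 15*exp(x)/7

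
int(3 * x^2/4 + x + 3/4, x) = x^3/4 + x^2/2 + 3*x/4 + C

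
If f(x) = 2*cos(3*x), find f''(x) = -18*cos(3*x)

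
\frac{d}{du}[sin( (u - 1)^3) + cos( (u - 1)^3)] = -3*u^2*sin(u^3 - 3*u^2 + 3*u - 1) + 3*u^2*cos(u^3 - 3*u^2 + 3*u - 1) + 6*u*sin(u^3 - 3*u^2 + 3*u - 1) - 6*u*cos(u^3 - 3*u^2 + 3*u - 1) - 3*sin(u^3 - 3*u^2 + 3*u - 1) + 3*cos(u^3 - 3*u^2 + 3*u - 1)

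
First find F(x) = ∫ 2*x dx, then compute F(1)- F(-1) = 0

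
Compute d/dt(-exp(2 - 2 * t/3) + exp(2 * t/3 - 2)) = 2*exp(2 - 2*t/3)/3 + 2*exp(2*t/3 - 2)/3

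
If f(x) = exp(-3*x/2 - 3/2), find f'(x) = -3*exp(-3*x/2 - 3/2)/2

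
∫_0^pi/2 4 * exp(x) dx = -4 + 4*exp(pi/2)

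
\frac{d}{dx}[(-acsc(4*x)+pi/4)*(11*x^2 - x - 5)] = (-88*x^3*sqrt(1 - 1/(16*x^2))*acsc(4*x) + 22*pi*x^3*sqrt(1 - 1/(16*x^2)) + 4*x^2*sqrt(1 - 1/(16*x^2))*acsc(4*x) - pi*x^2*sqrt(1 - 1/(16*x^2)) + 11*x^2 - x - 5)/(4*x^2*sqrt(1 - 1/(16*x^2)))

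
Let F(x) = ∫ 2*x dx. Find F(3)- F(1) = 8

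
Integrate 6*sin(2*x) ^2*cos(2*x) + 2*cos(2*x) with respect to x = sin(2*x)^3 + sin(2*x) + C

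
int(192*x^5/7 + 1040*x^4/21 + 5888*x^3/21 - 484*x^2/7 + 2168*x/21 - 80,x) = 32*x^6/7 + 208*x^5/21 + 1472*x^4/21 - 484*x^3/21 + 1084*x^2/21 - 80*x + C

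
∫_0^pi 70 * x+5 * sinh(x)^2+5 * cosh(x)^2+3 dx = 3*pi + 35*pi^2 + 5*sinh(2*pi)/2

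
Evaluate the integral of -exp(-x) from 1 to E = -exp(-1) + exp(-E)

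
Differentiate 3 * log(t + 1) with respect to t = 3/(t + 1)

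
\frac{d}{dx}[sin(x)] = cos(x)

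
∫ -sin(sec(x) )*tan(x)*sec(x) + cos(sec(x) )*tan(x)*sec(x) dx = sqrt(2)*sin(pi/4 + 1/cos(x)) + C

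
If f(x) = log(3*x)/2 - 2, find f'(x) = 1/(2*x)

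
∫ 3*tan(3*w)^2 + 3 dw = tan(3*w) + C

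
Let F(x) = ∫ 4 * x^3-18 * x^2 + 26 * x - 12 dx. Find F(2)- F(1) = 0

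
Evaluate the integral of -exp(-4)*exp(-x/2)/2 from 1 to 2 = -exp(-9/2) + exp(-5)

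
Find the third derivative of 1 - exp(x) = -exp(x)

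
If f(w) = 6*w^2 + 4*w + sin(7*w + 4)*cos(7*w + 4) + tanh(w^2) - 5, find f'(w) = -2*w*tanh(w^2)^2 + 14*w + 7*cos(14*w + 8) + 4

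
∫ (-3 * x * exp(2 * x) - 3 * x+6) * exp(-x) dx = -6*(x - 1)*sinh(x) + C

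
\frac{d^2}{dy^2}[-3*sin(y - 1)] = 3*sin(y - 1)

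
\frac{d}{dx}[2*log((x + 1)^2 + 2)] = (4*x + 4)/(x^2 + 2*x + 3)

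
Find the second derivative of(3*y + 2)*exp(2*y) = 12*y*exp(2*y) + 20*exp(2*y)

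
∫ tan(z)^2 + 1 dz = tan(z) + C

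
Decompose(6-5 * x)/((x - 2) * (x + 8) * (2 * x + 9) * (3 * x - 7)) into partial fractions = -153/(1271*(3*x - 7)) + 228/(3731*(2*x + 9)) - 23/(1085*(x + 8)) + 2/(65*(x - 2))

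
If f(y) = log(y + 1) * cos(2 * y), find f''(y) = -(4*y^2*log(y + 1)*cos(2*y) + 8*y*log(y + 1)*cos(2*y) + 4*y*sin(2*y) + 4*log(y + 1)*cos(2*y) + 4*sin(2*y) + cos(2*y))/(y^2 + 2*y + 1)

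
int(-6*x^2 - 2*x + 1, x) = -2*x^3 - x^2 + x + C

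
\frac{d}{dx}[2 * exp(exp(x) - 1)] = 2*exp(x + exp(x) - 1)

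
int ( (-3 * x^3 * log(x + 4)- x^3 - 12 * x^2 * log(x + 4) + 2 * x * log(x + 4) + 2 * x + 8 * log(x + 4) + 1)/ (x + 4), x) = (-x^3 + 2*x + 1)*log(x + 4) + C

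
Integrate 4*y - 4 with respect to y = 2*y^2 - 4*y + C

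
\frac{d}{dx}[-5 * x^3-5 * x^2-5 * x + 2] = -15*x^2 - 10*x - 5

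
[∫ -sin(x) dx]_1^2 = -cos(1) + cos(2)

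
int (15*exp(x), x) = 15*exp(x) + C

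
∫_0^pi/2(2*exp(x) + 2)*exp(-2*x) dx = -2*exp(-pi/2) - exp(-pi) + 3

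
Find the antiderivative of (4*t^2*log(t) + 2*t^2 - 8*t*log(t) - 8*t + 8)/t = 2*(t - 2)^2*log(t) + C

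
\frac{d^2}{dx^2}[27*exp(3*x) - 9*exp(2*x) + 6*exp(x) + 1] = 243*exp(3*x) - 36*exp(2*x) + 6*exp(x)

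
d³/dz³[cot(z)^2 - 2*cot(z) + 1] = -24*cot(z)^5 + 12*cot(z)^4 - 40*cot(z)^3 + 16*cot(z)^2 - 16*cot(z) + 4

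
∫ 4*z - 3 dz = 2*z^2 - 3*z + C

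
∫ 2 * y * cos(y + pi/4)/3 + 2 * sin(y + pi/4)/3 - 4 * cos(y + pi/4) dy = (2*y/3 - 4)*sin(y + pi/4) + C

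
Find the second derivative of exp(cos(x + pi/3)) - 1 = exp(cos(x + pi/3))*sin(x + pi/3)^2 - exp(cos(x + pi/3))*cos(x + pi/3)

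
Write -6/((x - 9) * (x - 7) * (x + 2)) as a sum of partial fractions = -2/(33*(x + 2)) + 1/(3*(x - 7)) - 3/(11*(x - 9))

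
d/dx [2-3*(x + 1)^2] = -6*x - 6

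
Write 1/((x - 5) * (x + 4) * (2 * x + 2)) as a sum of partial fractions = 1/(54*(x + 4)) - 1/(36*(x + 1)) + 1/(108*(x - 5))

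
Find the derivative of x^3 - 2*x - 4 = 3*x^2 - 2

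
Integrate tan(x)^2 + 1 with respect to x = tan(x) + C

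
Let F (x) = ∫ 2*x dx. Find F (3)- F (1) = 8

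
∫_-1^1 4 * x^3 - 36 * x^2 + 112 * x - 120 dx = -264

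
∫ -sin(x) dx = cos(x) + C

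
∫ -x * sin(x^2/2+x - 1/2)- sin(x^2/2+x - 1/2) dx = cos(x^2/2 + x - 1/2) + C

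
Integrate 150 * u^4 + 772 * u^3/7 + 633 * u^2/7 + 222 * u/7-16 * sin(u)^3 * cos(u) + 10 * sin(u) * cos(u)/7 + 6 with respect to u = u*(6*u^2 + 5*u + 2)*(35*u^2 + 3*u + 21)/7 - 4*sin(u)^4 + 5*sin(u)^2/7 + C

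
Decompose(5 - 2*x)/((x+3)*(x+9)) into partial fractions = -23/(6*(x + 9)) + 11/(6*(x + 3))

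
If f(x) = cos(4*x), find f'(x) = -4*sin(4*x)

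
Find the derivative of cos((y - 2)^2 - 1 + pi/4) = -2*y*sin(y^2 - 4*y + pi/4 + 3) + 4*sin(y^2 - 4*y + pi/4 + 3)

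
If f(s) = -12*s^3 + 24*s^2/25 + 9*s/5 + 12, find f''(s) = 48/25 - 72*s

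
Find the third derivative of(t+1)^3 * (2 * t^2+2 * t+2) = 120*t^2 + 192*t + 84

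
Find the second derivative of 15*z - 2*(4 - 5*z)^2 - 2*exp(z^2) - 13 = -8*z^2*exp(z^2) - 4*exp(z^2) - 100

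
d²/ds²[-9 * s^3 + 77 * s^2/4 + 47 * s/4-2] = 77/2 - 54*s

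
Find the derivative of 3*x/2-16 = 3/2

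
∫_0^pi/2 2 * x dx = pi^2/4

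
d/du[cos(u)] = -sin(u)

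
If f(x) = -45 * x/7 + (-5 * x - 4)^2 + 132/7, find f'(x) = 50*x + 235/7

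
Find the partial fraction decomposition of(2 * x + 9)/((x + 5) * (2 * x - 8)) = 1/(18*(x + 5)) + 17/(18*(x - 4))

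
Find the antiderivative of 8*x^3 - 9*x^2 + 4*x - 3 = 2*x^4 - 3*x^3 + 2*x^2 - 3*x + C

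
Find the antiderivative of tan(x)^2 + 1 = tan(x) + C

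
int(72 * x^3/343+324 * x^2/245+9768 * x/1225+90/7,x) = 18*x^4/343 + 108*x^3/245 + 4884*x^2/1225 + 90*x/7 + C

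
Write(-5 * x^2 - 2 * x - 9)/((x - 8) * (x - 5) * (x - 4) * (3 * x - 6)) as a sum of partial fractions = 11/(36*(x - 2)) - 97/(24*(x - 4)) + 16/(3*(x - 5)) - 115/(72*(x - 8))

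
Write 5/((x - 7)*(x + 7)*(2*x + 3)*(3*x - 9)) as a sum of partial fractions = 40/(5049*(2*x + 3)) - 1/(924*(x + 7)) - 1/(216*(x - 3)) + 5/(2856*(x - 7))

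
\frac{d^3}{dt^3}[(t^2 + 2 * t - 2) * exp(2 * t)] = 8*t^2*exp(2*t) + 40*t*exp(2*t) + 20*exp(2*t)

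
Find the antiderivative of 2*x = x^2 + C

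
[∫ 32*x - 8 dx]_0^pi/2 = -1 + (1 - 2*pi)^2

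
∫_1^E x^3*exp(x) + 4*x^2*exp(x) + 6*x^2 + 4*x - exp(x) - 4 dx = -E - 2 + (2 + exp(E))*(-2*E + 1 + exp(2) + exp(3))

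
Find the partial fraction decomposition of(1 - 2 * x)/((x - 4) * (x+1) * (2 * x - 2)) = 3/(20*(x + 1)) + 1/(12*(x - 1)) - 7/(30*(x - 4))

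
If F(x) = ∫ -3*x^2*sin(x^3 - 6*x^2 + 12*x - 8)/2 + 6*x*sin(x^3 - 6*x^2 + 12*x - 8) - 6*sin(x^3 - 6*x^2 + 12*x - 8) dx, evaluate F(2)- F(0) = 1/2 - cos(8)/2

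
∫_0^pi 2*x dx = pi^2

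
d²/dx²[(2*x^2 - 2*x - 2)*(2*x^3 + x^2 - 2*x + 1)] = 80*x^3 - 24*x^2 - 60*x + 8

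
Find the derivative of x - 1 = 1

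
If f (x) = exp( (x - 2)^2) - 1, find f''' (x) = 8*x^3*exp(x^2 - 4*x + 4) - 48*x^2*exp(x^2 - 4*x + 4) + 108*x*exp(x^2 - 4*x + 4) - 88*exp(x^2 - 4*x + 4)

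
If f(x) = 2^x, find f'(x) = 2^x*log(2)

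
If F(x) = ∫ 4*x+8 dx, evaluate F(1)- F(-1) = 16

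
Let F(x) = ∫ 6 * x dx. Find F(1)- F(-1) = 0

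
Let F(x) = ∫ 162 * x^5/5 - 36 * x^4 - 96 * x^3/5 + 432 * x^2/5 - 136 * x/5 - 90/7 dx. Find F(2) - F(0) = 6604/35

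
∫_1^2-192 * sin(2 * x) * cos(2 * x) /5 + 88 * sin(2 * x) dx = 44*cos(2) + 24*cos(8)/5 - 244*cos(4)/5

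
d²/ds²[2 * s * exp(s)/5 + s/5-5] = 2*s*exp(s)/5 + 4*exp(s)/5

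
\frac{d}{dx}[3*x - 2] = 3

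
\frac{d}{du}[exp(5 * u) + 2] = 5*exp(5*u)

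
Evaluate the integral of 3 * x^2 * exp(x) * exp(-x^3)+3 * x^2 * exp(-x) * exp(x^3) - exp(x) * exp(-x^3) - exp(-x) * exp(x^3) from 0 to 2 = -exp(-6) + exp(6)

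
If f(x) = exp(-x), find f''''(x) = exp(-x)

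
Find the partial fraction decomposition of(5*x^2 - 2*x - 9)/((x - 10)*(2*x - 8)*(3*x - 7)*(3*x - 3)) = 61/(460*(3*x - 7)) + 1/(108*(x - 1)) - 7/(60*(x - 4)) + 157/(2484*(x - 10))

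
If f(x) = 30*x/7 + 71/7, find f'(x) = 30/7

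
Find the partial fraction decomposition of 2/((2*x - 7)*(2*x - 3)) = -1/(2*(2*x - 3)) + 1/(2*(2*x - 7))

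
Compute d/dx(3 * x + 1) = 3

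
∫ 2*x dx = x^2 + C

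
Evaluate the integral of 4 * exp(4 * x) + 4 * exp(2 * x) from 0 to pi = -4 + (1 + exp(2*pi))^2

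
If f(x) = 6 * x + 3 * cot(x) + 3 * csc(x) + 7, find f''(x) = -3/sin(x) + 6*cos(x)/sin(x)^3 + 6/sin(x)^3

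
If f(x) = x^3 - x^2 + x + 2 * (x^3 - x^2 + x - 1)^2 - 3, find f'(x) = 12*x^5 - 20*x^4 + 24*x^3 - 21*x^2 + 10*x - 3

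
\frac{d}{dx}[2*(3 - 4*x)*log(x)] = (-8*x*log(x) - 8*x + 6)/x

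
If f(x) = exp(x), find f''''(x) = exp(x)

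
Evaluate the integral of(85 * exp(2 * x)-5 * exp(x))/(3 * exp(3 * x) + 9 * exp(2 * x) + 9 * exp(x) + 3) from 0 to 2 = -35/12 - 5*exp(2)/(3*(1 + exp(2))) + 15*exp(4)/(1 + exp(2))^2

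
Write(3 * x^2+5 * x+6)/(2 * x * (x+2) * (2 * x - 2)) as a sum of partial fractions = 1/(3*(x + 2)) + 7/(6*(x - 1)) - 3/(4*x)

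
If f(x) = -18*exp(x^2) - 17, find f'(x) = -36*x*exp(x^2)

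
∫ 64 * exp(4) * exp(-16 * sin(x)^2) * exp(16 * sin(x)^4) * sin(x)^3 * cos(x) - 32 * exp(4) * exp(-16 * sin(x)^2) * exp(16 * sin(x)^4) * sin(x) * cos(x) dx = exp(4*cos(2*x)^2) + C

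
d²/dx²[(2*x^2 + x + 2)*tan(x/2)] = x^2*tan(x/2)^3 + x^2*tan(x/2) + x*tan(x/2)^3/2 + 4*x*tan(x/2)^2 + x*tan(x/2)/2 + 4*x + tan(x/2)^3 + tan(x/2)^2 + 5*tan(x/2) + 1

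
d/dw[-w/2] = -1/2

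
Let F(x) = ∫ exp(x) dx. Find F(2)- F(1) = -E + exp(2)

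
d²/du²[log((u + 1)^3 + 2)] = (-3*u^4 - 12*u^3 - 18*u^2 + 9)/(u^6 + 6*u^5 + 15*u^4 + 24*u^3 + 27*u^2 + 18*u + 9)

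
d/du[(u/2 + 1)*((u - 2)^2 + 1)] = 3*u^2/2 - 2*u - 3/2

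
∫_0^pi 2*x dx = pi^2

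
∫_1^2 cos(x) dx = -sin(1) + sin(2)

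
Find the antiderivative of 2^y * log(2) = 2^y + C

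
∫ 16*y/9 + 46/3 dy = 8*y^2/9 + 46*y/3 + C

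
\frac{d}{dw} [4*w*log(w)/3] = 4*log(w)/3 + 4/3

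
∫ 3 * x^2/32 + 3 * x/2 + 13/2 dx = x^3/32 + 3*x^2/4 + 13*x/2 + C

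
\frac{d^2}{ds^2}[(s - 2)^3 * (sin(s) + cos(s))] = -s^3*sin(s) - s^3*cos(s) + 12*s^2*cos(s) + 18*s*sin(s) - 30*s*cos(s) - 28*sin(s) + 20*cos(s)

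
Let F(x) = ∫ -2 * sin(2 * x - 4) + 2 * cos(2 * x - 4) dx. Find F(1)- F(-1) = -cos(6) - sin(2) + cos(2) + sin(6)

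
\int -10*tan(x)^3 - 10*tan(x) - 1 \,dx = -x - 5*tan(x)^2 + C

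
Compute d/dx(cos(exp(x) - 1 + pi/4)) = -exp(x)*sin(exp(x) - 1 + pi/4)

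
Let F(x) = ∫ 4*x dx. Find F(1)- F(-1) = 0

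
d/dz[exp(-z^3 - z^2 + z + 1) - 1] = (-3*z^2 - 2*z + 1)*exp(-z^3 - z^2 + z + 1)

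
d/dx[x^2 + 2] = 2*x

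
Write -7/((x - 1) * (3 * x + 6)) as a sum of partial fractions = 7/(9*(x + 2)) - 7/(9*(x - 1))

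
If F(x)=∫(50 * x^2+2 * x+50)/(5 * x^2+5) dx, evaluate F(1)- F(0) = log(2)/5 + 10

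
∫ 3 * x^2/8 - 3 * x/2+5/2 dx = x^3/8 - 3*x^2/4 + 5*x/2 + C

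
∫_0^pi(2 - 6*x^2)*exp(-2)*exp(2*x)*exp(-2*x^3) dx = -exp(-2) + exp(-2*pi^3 - 2 + 2*pi)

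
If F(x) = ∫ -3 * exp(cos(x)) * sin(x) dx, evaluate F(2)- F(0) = -3*E + 3*exp(cos(2))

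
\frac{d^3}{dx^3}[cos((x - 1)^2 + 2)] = 8*x^3*sin(x^2 - 2*x + 3) - 24*x^2*sin(x^2 - 2*x + 3) + 24*x*sin(x^2 - 2*x + 3) - 12*x*cos(x^2 - 2*x + 3) - 8*sin(x^2 - 2*x + 3) + 12*cos(x^2 - 2*x + 3)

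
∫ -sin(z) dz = cos(z) + C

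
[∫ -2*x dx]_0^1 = -1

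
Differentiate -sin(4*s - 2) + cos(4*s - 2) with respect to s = -4*sin(4*s - 2) - 4*cos(4*s - 2)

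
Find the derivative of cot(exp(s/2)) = -exp(s/2)/(2*sin(exp(s/2))^2)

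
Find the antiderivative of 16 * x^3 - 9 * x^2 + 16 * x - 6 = 4*x^4 - 3*x^3 + 8*x^2 - 6*x + C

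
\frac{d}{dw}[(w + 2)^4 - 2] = 4*w^3 + 24*w^2 + 48*w + 32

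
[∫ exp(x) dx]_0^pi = -1 + exp(pi)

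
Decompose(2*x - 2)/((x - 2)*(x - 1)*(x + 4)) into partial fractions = -1/(3*(x + 4)) + 1/(3*(x - 2))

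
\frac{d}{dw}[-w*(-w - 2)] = 2*w + 2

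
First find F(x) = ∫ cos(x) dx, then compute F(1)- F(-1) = 2*sin(1)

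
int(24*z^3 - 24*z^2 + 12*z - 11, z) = 6*z^4 - 8*z^3 + 6*z^2 - 11*z + C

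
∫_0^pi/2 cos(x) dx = 1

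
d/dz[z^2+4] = 2*z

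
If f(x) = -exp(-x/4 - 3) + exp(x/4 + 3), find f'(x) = (exp(x/2 + 6) + 1)*exp(-x/4 - 3)/4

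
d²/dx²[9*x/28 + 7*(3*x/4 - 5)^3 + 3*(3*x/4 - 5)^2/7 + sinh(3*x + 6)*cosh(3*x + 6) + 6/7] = 567*x/32 + 18*sinh(6*x + 12) - 1647/14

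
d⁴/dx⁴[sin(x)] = sin(x)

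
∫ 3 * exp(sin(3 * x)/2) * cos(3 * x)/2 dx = exp(sin(3*x)/2) + C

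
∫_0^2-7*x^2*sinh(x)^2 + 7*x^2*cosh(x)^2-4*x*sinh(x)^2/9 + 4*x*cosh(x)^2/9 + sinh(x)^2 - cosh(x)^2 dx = 158/9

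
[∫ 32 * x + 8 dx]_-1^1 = 16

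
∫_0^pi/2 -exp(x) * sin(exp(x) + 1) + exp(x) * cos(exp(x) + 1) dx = sqrt(2)*(-sin(pi/4 + 2) + sin(pi/4 + 1 + exp(pi/2)))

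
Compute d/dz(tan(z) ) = cos(z)^(-2)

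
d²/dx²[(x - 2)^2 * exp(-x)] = (x^2 - 8*x + 14)*exp(-x)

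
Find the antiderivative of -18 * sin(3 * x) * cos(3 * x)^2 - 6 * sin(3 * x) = 7*cos(3*x)/2 + cos(9*x)/2 + C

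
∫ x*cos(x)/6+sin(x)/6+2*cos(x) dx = (x/6 + 2)*sin(x) + C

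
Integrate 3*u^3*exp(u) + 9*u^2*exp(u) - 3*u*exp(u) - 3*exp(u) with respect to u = 3*u*(u^2 - 1)*exp(u) + C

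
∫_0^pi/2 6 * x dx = 3*pi^2/4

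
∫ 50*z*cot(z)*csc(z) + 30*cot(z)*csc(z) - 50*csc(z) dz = (-50*z - 30)*csc(z) + C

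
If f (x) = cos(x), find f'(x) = -sin(x)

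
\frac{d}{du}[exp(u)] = exp(u)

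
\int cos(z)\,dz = sin(z) + C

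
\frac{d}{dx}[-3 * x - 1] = -3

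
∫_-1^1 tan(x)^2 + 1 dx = 2*tan(1)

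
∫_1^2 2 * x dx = 3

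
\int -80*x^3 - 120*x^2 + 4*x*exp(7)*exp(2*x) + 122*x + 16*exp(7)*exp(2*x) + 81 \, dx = x^2 + x + (2*x + 7)*exp(2*x + 7) - 20*(x^2 + x - 2)^2 + C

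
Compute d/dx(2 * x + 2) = 2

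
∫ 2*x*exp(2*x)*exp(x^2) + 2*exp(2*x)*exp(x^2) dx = exp((x + 1)^2 - 1) + C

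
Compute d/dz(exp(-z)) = -exp(-z)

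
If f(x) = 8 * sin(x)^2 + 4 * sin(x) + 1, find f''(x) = -4*sin(x) + 16*cos(2*x)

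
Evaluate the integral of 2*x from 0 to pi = pi^2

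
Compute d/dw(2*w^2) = 4*w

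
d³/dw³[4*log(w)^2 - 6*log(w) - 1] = (16*log(w) - 36)/w^3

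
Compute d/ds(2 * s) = 2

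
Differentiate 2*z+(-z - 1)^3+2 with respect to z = -3*z^2 - 6*z - 1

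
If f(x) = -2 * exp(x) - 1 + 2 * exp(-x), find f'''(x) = (-2*exp(2*x) - 2)*exp(-x)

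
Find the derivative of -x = -1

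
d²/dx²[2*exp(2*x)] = 8*exp(2*x)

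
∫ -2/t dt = -2*log(t) + C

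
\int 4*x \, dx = 2*x^2 + C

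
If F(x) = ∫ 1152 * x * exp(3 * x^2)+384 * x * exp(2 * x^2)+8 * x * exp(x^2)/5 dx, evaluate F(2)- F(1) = -192*exp(3) - 96*exp(2) - 4*E/5 + 4*exp(4)/5 + 96*exp(8) + 192*exp(12)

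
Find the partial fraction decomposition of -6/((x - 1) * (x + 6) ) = 6/(7*(x + 6)) - 6/(7*(x - 1))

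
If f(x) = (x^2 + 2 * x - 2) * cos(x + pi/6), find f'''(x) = x^2*sin(x + pi/6) + 2*x*sin(x + pi/6) - 6*x*cos(x + pi/6) - 8*sin(x + pi/6) - 6*cos(x + pi/6)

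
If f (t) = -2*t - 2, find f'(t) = -2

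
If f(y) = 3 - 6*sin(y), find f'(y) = -6*cos(y)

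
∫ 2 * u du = u^2 + C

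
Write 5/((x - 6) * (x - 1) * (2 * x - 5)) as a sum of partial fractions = -20/(21*(2*x - 5)) + 1/(3*(x - 1)) + 1/(7*(x - 6))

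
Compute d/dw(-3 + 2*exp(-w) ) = -2*exp(-w)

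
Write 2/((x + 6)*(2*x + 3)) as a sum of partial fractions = 4/(9*(2*x + 3)) - 2/(9*(x + 6))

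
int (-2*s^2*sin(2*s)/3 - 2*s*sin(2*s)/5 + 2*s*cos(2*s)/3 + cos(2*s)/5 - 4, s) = s*((5*s + 3)*cos(2*s) - 60)/15 + C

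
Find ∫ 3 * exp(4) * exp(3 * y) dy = exp(3*y + 4) + C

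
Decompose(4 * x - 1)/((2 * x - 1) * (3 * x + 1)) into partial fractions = 7/(5*(3*x + 1)) + 2/(5*(2*x - 1))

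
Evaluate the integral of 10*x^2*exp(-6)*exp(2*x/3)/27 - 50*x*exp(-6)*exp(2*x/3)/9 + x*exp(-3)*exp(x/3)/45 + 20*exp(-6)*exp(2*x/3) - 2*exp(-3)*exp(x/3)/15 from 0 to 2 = -45*exp(-6) - 7*exp(-7/3)/15 + 3*exp(-3)/5 + 245*exp(-14/3)/9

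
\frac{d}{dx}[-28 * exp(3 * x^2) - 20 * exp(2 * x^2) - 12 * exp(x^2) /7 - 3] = -168*x*exp(3*x^2) - 80*x*exp(2*x^2) - 24*x*exp(x^2)/7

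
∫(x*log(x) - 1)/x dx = (x - 1)*(log(x) - 1) + C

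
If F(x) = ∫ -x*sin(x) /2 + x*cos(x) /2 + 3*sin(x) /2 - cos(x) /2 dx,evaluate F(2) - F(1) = cos(1)/2 + sin(1)/2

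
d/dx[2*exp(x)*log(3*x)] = (2*x*exp(x)*log(x) + 2*x*exp(x)*log(3) + 2*exp(x))/x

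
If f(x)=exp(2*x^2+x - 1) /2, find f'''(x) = 32*x^3*exp(2*x^2 + x - 1) + 24*x^2*exp(2*x^2 + x - 1) + 30*x*exp(2*x^2 + x - 1) + 13*exp(2*x^2 + x - 1)/2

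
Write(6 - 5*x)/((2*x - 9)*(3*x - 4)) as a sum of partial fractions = 2/(19*(3*x - 4)) - 33/(19*(2*x - 9))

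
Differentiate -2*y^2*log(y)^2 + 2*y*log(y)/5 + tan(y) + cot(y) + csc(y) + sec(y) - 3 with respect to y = -4*y*log(y)^2 - 4*y*log(y) + 2*log(y)/5 + tan(y)^2 + tan(y)*sec(y) - cot(y)^2 - cot(y)*csc(y) + 2/5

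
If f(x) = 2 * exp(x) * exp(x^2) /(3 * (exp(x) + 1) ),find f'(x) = (4*x*exp(x^2 + x) + 4*x*exp(x^2 + 2*x) + 2*exp(x^2 + x))/(3*exp(2*x) + 6*exp(x) + 3)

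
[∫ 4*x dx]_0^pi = 2*pi^2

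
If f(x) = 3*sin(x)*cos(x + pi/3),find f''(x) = -6*sin(2*x + pi/3)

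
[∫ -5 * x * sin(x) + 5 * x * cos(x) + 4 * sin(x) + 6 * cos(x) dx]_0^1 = -1 + 6*cos(1) + 6*sin(1)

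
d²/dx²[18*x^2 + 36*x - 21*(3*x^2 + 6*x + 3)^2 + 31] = -2268*x^2 - 4536*x - 2232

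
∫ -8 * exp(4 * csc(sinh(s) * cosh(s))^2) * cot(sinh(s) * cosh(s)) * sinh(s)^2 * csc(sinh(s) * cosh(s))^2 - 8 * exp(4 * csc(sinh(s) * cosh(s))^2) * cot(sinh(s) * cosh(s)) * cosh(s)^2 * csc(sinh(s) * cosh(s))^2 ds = exp(-8/(cos(sinh(2*s)) - 1)) + C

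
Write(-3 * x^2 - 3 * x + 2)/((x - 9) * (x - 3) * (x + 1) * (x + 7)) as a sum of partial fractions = 31/(240*(x + 7)) + 1/(120*(x + 1)) + 17/(120*(x - 3)) - 67/(240*(x - 9))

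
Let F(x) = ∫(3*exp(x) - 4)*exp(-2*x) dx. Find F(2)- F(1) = -5*exp(-2) + 2*exp(-4) + 3*exp(-1)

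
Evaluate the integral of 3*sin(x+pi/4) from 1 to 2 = 3*cos(pi/4 + 1) - 3*cos(pi/4 + 2)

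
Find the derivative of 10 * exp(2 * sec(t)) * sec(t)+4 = 10*(1 + 2/cos(t))*exp(2/cos(t))*sin(t)/cos(t)^2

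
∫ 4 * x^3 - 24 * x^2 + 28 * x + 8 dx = x^4 - 8*x^3 + 14*x^2 + 8*x + C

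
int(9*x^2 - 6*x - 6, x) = 3*x^3 - 3*x^2 - 6*x + C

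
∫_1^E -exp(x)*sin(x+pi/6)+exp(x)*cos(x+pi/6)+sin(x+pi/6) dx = (-1 + exp(E))*cos(pi/6 + E) + (1 - E)*cos(pi/6 + 1)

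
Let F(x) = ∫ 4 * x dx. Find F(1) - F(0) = 2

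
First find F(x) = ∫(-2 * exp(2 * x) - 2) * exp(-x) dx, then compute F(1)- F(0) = -2*E + 2*exp(-1)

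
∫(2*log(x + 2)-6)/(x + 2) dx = (log(x + 2) - 3)^2 + C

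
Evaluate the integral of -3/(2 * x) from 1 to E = -3/2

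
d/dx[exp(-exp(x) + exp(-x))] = (-exp(2*x) - 1)*exp(-x - exp(x) + exp(-x))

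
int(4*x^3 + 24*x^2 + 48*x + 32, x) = x^4 + 8*x^3 + 24*x^2 + 32*x + C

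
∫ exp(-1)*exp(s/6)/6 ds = exp(s/6 - 1) + C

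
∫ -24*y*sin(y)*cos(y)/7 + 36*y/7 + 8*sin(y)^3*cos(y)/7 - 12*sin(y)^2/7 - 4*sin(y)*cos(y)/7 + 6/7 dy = 6*y + 2*(-3*y + sin(y)^2 + 3)^2/7 - 2*sin(y)^2 + C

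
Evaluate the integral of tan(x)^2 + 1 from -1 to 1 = 2*tan(1)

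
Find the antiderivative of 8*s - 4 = 4*s^2 - 4*s + C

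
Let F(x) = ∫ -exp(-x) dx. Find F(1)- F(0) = -1 + exp(-1)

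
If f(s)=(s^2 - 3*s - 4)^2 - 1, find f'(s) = 4*s^3 - 18*s^2 + 2*s + 24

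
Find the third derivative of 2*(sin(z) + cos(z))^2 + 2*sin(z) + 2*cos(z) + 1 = -16*cos(2*z) - 2*sqrt(2)*cos(z + pi/4)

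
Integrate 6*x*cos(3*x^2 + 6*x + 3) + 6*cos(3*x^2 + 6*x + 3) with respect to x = sin(3*(x + 1)^2) + C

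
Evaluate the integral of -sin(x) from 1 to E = cos(E) - cos(1)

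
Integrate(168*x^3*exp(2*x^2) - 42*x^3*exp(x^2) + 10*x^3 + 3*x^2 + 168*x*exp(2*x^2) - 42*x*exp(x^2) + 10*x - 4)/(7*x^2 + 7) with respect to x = 5*x^2/7 + 3*x/7 + 6*exp(2*x^2) - 3*exp(x^2) + acot(x) + C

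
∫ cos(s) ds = sin(s) + C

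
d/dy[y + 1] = 1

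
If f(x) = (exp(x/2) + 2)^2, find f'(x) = 2*exp(x/2) + exp(x)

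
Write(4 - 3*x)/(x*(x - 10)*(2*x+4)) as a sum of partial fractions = 5/(24*(x + 2)) - 13/(120*(x - 10)) - 1/(10*x)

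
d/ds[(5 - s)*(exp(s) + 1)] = -s*exp(s) + 4*exp(s) - 1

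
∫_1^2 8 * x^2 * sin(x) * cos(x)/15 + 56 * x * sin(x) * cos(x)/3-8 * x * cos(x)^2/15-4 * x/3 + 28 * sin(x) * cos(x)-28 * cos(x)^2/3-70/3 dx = -152/5 + 59*cos(2)/5 - 253*cos(4)/15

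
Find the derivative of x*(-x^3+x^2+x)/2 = -2*x^3 + 3*x^2/2 + x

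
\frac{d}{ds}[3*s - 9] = 3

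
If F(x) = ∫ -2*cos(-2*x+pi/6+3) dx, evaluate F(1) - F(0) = -sin(pi/6 + 3) + sin(pi/6 + 1)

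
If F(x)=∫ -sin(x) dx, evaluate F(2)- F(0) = -1 + cos(2)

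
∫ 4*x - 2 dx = 2*x^2 - 2*x + C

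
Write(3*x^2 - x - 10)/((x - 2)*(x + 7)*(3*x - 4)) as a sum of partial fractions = 27/(25*(3*x - 4)) + 16/(25*(x + 7))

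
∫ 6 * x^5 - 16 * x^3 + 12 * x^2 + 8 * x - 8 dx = x^6 - 4*x^4 + 4*x^3 + 4*x^2 - 8*x + C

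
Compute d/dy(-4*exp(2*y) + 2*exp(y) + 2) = -8*exp(2*y) + 2*exp(y)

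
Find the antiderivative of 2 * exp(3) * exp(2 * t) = exp(2*t + 3) + C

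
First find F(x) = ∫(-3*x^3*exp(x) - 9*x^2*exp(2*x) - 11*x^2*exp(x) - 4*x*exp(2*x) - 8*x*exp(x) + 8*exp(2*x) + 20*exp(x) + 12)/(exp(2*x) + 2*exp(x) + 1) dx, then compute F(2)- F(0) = -40*exp(2)/(1 + exp(2)) + 24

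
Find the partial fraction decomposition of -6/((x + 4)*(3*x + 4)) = -9/(4*(3*x + 4)) + 3/(4*(x + 4))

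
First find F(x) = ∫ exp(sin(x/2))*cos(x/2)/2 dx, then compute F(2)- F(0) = -1 + exp(sin(1))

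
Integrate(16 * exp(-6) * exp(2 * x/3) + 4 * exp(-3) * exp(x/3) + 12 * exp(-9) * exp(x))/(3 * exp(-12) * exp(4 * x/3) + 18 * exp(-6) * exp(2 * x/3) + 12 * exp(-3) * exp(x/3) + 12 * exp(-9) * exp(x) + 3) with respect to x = 4*((exp(x/3 - 3) + 1)*exp(x/3 - 3) + exp(2*x/3 - 6))/(exp(x/3 - 3) + 1)^2 + C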